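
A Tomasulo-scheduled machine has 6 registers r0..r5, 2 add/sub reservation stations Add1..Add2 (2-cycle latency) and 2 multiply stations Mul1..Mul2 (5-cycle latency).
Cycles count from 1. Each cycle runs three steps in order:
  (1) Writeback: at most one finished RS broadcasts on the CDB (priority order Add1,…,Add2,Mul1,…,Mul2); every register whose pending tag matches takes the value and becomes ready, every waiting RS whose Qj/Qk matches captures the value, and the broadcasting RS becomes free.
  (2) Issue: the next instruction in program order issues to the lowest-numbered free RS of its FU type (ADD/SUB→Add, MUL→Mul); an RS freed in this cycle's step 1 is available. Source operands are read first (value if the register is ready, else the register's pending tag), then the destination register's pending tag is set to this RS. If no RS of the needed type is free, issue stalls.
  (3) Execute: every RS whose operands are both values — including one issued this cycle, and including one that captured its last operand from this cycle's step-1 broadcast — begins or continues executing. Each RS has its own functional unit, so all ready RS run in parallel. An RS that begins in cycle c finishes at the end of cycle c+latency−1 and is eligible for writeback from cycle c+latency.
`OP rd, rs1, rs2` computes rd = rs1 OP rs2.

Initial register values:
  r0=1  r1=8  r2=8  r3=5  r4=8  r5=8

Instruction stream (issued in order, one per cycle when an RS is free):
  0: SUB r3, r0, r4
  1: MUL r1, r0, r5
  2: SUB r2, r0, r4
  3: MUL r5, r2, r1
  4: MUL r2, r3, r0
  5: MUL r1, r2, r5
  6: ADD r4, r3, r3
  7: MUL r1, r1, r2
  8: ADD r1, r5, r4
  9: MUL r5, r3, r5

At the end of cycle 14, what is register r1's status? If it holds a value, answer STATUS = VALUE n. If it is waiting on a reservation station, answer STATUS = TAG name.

STATUS = TAG Mul2

  c1: issue SUB r3<-Add1  regs: r0:1,r1:8,r2:8,r3:Add1,r4:8,r5:8
  c2: issue MUL r1<-Mul1  regs: r0:1,r1:Mul1,r2:8,r3:Add1,r4:8,r5:8
  c3: CDB Add1=-7; issue SUB r2<-Add1  regs: r0:1,r1:Mul1,r2:Add1,r3:-7,r4:8,r5:8
  c4: issue MUL r5<-Mul2  regs: r0:1,r1:Mul1,r2:Add1,r3:-7,r4:8,r5:Mul2
  c5: CDB Add1=-7; stall  regs: r0:1,r1:Mul1,r2:-7,r3:-7,r4:8,r5:Mul2
  c6: stall  regs: r0:1,r1:Mul1,r2:-7,r3:-7,r4:8,r5:Mul2
  c7: CDB Mul1=8; issue MUL r2<-Mul1  regs: r0:1,r1:8,r2:Mul1,r3:-7,r4:8,r5:Mul2
  c8: stall  regs: r0:1,r1:8,r2:Mul1,r3:-7,r4:8,r5:Mul2
  c9: stall  regs: r0:1,r1:8,r2:Mul1,r3:-7,r4:8,r5:Mul2
  c10: stall  regs: r0:1,r1:8,r2:Mul1,r3:-7,r4:8,r5:Mul2
  c11: stall  regs: r0:1,r1:8,r2:Mul1,r3:-7,r4:8,r5:Mul2
  c12: CDB Mul1=-7; issue MUL r1<-Mul1  regs: r0:1,r1:Mul1,r2:-7,r3:-7,r4:8,r5:Mul2
  c13: CDB Mul2=-56; issue ADD r4<-Add1  regs: r0:1,r1:Mul1,r2:-7,r3:-7,r4:Add1,r5:-56
  c14: issue MUL r1<-Mul2  regs: r0:1,r1:Mul2,r2:-7,r3:-7,r4:Add1,r5:-56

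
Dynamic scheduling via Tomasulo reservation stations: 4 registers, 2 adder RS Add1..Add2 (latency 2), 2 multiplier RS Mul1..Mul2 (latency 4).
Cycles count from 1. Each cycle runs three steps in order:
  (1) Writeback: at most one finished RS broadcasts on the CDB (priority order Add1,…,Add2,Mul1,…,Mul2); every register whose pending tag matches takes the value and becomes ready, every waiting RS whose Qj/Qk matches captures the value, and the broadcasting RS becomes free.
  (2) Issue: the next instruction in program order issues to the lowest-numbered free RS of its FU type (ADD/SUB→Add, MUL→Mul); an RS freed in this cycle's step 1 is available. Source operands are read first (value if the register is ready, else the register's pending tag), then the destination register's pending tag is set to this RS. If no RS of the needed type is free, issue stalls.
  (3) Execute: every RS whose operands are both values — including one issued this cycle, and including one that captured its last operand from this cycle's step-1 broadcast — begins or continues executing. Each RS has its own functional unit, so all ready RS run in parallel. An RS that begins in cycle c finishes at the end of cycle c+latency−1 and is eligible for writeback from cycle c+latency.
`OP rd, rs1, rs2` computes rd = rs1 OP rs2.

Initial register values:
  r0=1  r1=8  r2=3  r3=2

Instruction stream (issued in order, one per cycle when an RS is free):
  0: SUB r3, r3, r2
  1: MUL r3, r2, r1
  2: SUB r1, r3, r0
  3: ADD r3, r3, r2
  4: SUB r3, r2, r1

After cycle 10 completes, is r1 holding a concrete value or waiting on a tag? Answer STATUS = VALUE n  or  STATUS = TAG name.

  c1: issue SUB r3<-Add1  regs: r0:1,r1:8,r2:3,r3:Add1
  c2: issue MUL r3<-Mul1  regs: r0:1,r1:8,r2:3,r3:Mul1
  c3: CDB Add1=-1; issue SUB r1<-Add1  regs: r0:1,r1:Add1,r2:3,r3:Mul1
  c4: issue ADD r3<-Add2  regs: r0:1,r1:Add1,r2:3,r3:Add2
  c5: stall  regs: r0:1,r1:Add1,r2:3,r3:Add2
  c6: CDB Mul1=24; stall  regs: r0:1,r1:Add1,r2:3,r3:Add2
  c7: stall  regs: r0:1,r1:Add1,r2:3,r3:Add2
  c8: CDB Add1=23; issue SUB r3<-Add1  regs: r0:1,r1:23,r2:3,r3:Add1
  c9: CDB Add2=27  regs: r0:1,r1:23,r2:3,r3:Add1
  c10: CDB Add1=-20  regs: r0:1,r1:23,r2:3,r3:-20

STATUS = VALUE 23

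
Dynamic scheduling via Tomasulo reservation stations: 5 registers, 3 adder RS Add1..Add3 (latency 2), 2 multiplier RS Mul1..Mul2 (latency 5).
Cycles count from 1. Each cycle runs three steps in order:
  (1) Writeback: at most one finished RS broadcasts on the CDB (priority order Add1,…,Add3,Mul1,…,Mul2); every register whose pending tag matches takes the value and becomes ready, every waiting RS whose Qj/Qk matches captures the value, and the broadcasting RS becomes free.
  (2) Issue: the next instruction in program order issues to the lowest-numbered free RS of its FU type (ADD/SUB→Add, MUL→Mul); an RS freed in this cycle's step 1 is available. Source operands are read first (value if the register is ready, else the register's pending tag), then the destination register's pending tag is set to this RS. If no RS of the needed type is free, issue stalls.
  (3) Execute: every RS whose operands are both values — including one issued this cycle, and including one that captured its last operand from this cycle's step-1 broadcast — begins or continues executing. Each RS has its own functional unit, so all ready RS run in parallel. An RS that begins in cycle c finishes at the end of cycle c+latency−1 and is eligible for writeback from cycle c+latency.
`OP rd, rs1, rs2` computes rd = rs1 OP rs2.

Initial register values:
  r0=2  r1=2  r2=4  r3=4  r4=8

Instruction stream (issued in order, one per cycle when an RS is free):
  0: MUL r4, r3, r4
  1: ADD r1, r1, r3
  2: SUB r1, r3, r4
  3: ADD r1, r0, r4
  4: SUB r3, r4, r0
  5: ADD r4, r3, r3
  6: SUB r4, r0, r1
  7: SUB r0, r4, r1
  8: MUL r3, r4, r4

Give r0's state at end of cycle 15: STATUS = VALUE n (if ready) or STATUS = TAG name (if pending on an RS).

STATUS = VALUE -66

  c1: issue MUL r4<-Mul1  regs: r0:2,r1:2,r2:4,r3:4,r4:Mul1
  c2: issue ADD r1<-Add1  regs: r0:2,r1:Add1,r2:4,r3:4,r4:Mul1
  c3: issue SUB r1<-Add2  regs: r0:2,r1:Add2,r2:4,r3:4,r4:Mul1
  c4: CDB Add1=6; issue ADD r1<-Add1  regs: r0:2,r1:Add1,r2:4,r3:4,r4:Mul1
  c5: issue SUB r3<-Add3  regs: r0:2,r1:Add1,r2:4,r3:Add3,r4:Mul1
  c6: CDB Mul1=32; stall  regs: r0:2,r1:Add1,r2:4,r3:Add3,r4:32
  c7: stall  regs: r0:2,r1:Add1,r2:4,r3:Add3,r4:32
  c8: CDB Add1=34; issue ADD r4<-Add1  regs: r0:2,r1:34,r2:4,r3:Add3,r4:Add1
  c9: CDB Add2=-28; issue SUB r4<-Add2  regs: r0:2,r1:34,r2:4,r3:Add3,r4:Add2
  c10: CDB Add3=30; issue SUB r0<-Add3  regs: r0:Add3,r1:34,r2:4,r3:30,r4:Add2
  c11: CDB Add2=-32; issue MUL r3<-Mul1  regs: r0:Add3,r1:34,r2:4,r3:Mul1,r4:-32
  c12: CDB Add1=60  regs: r0:Add3,r1:34,r2:4,r3:Mul1,r4:-32
  c13: CDB Add3=-66  regs: r0:-66,r1:34,r2:4,r3:Mul1,r4:-32
  c14: -  regs: r0:-66,r1:34,r2:4,r3:Mul1,r4:-32
  c15: -  regs: r0:-66,r1:34,r2:4,r3:Mul1,r4:-32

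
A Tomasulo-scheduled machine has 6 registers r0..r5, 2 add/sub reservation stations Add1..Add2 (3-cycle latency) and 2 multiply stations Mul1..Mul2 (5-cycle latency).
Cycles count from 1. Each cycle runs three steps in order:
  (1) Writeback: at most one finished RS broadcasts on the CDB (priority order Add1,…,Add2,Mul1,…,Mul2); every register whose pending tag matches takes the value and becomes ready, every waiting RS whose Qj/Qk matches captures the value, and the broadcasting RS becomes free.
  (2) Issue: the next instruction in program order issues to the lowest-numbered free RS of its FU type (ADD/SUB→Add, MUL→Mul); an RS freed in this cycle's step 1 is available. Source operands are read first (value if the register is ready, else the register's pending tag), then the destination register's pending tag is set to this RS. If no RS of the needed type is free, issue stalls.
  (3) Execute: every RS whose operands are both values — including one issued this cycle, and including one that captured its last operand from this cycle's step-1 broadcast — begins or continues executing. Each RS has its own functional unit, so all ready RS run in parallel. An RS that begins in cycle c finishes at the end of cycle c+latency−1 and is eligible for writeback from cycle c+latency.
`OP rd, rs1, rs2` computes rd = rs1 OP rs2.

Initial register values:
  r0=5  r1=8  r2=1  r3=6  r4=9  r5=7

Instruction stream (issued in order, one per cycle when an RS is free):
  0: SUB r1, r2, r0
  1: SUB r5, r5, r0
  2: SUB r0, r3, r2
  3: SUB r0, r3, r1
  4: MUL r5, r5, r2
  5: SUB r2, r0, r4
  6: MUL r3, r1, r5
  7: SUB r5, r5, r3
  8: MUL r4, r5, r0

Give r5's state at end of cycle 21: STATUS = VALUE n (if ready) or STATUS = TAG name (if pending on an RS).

STATUS = VALUE 10

  c1: issue SUB r1<-Add1  regs: r0:5,r1:Add1,r2:1,r3:6,r4:9,r5:7
  c2: issue SUB r5<-Add2  regs: r0:5,r1:Add1,r2:1,r3:6,r4:9,r5:Add2
  c3: stall  regs: r0:5,r1:Add1,r2:1,r3:6,r4:9,r5:Add2
  c4: CDB Add1=-4; issue SUB r0<-Add1  regs: r0:Add1,r1:-4,r2:1,r3:6,r4:9,r5:Add2
  c5: CDB Add2=2; issue SUB r0<-Add2  regs: r0:Add2,r1:-4,r2:1,r3:6,r4:9,r5:2
  c6: issue MUL r5<-Mul1  regs: r0:Add2,r1:-4,r2:1,r3:6,r4:9,r5:Mul1
  c7: CDB Add1=5; issue SUB r2<-Add1  regs: r0:Add2,r1:-4,r2:Add1,r3:6,r4:9,r5:Mul1
  c8: CDB Add2=10; issue MUL r3<-Mul2  regs: r0:10,r1:-4,r2:Add1,r3:Mul2,r4:9,r5:Mul1
  c9: issue SUB r5<-Add2  regs: r0:10,r1:-4,r2:Add1,r3:Mul2,r4:9,r5:Add2
  c10: stall  regs: r0:10,r1:-4,r2:Add1,r3:Mul2,r4:9,r5:Add2
  c11: CDB Add1=1; stall  regs: r0:10,r1:-4,r2:1,r3:Mul2,r4:9,r5:Add2
  c12: CDB Mul1=2; issue MUL r4<-Mul1  regs: r0:10,r1:-4,r2:1,r3:Mul2,r4:Mul1,r5:Add2
  c13: -  regs: r0:10,r1:-4,r2:1,r3:Mul2,r4:Mul1,r5:Add2
  c14: -  regs: r0:10,r1:-4,r2:1,r3:Mul2,r4:Mul1,r5:Add2
  c15: -  regs: r0:10,r1:-4,r2:1,r3:Mul2,r4:Mul1,r5:Add2
  c16: -  regs: r0:10,r1:-4,r2:1,r3:Mul2,r4:Mul1,r5:Add2
  c17: CDB Mul2=-8  regs: r0:10,r1:-4,r2:1,r3:-8,r4:Mul1,r5:Add2
  c18: -  regs: r0:10,r1:-4,r2:1,r3:-8,r4:Mul1,r5:Add2
  c19: -  regs: r0:10,r1:-4,r2:1,r3:-8,r4:Mul1,r5:Add2
  c20: CDB Add2=10  regs: r0:10,r1:-4,r2:1,r3:-8,r4:Mul1,r5:10
  c21: -  regs: r0:10,r1:-4,r2:1,r3:-8,r4:Mul1,r5:10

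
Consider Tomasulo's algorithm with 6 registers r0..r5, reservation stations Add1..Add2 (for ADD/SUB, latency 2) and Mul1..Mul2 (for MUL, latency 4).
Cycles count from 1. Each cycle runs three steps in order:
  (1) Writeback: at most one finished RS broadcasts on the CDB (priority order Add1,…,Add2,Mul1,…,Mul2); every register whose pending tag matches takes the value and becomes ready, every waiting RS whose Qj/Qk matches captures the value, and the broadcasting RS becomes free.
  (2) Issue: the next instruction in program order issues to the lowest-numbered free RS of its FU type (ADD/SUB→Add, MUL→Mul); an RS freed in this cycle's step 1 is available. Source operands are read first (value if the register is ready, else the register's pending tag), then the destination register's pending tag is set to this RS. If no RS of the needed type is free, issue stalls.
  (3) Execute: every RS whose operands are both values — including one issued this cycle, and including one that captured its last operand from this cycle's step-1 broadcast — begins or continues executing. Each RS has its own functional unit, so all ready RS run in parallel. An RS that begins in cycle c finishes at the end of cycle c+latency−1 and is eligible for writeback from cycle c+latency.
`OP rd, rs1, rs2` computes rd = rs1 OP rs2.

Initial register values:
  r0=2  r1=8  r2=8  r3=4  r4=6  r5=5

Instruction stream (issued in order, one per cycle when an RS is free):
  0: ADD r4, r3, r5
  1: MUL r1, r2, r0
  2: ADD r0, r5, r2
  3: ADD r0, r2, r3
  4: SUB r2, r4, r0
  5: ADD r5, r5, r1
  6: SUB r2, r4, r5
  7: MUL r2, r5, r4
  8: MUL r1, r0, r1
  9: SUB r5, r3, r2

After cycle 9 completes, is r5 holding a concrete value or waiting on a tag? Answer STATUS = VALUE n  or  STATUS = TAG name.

c1: issue ADD r4<-Add1 | r0:2,r1:8,r2:8,r3:4,r4:Add1,r5:5
c2: issue MUL r1<-Mul1 | r0:2,r1:Mul1,r2:8,r3:4,r4:Add1,r5:5
c3: CDB Add1=9; issue ADD r0<-Add1 | r0:Add1,r1:Mul1,r2:8,r3:4,r4:9,r5:5
c4: issue ADD r0<-Add2 | r0:Add2,r1:Mul1,r2:8,r3:4,r4:9,r5:5
c5: CDB Add1=13; issue SUB r2<-Add1 | r0:Add2,r1:Mul1,r2:Add1,r3:4,r4:9,r5:5
c6: CDB Add2=12; issue ADD r5<-Add2 | r0:12,r1:Mul1,r2:Add1,r3:4,r4:9,r5:Add2
c7: CDB Mul1=16; stall | r0:12,r1:16,r2:Add1,r3:4,r4:9,r5:Add2
c8: CDB Add1=-3; issue SUB r2<-Add1 | r0:12,r1:16,r2:Add1,r3:4,r4:9,r5:Add2
c9: CDB Add2=21; issue MUL r2<-Mul1 | r0:12,r1:16,r2:Mul1,r3:4,r4:9,r5:21

STATUS = VALUE 21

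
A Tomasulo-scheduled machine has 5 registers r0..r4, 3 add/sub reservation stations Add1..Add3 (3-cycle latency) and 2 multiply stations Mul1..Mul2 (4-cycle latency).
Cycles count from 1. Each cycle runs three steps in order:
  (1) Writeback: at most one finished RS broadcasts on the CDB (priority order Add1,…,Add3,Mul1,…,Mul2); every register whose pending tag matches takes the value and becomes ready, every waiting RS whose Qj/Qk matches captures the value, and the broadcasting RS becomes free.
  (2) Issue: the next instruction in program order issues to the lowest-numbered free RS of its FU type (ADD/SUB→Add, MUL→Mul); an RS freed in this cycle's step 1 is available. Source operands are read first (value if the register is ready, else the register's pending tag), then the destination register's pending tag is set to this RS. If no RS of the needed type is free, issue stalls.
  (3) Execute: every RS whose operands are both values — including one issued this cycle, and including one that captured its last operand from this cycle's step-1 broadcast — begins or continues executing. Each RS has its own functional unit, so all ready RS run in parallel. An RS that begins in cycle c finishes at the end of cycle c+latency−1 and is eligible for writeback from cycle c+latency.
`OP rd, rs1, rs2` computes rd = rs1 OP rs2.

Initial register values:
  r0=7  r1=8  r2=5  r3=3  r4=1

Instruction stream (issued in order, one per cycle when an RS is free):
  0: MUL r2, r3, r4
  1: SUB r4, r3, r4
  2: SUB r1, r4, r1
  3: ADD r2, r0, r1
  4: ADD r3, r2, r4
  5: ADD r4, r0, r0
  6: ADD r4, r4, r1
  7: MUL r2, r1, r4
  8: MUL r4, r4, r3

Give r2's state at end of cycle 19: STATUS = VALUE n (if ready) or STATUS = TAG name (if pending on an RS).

  c1: issue MUL r2<-Mul1  regs: r0:7,r1:8,r2:Mul1,r3:3,r4:1
  c2: issue SUB r4<-Add1  regs: r0:7,r1:8,r2:Mul1,r3:3,r4:Add1
  c3: issue SUB r1<-Add2  regs: r0:7,r1:Add2,r2:Mul1,r3:3,r4:Add1
  c4: issue ADD r2<-Add3  regs: r0:7,r1:Add2,r2:Add3,r3:3,r4:Add1
  c5: CDB Add1=2; issue ADD r3<-Add1  regs: r0:7,r1:Add2,r2:Add3,r3:Add1,r4:2
  c6: CDB Mul1=3; stall  regs: r0:7,r1:Add2,r2:Add3,r3:Add1,r4:2
  c7: stall  regs: r0:7,r1:Add2,r2:Add3,r3:Add1,r4:2
  c8: CDB Add2=-6; issue ADD r4<-Add2  regs: r0:7,r1:-6,r2:Add3,r3:Add1,r4:Add2
  c9: stall  regs: r0:7,r1:-6,r2:Add3,r3:Add1,r4:Add2
  c10: stall  regs: r0:7,r1:-6,r2:Add3,r3:Add1,r4:Add2
  c11: CDB Add2=14; issue ADD r4<-Add2  regs: r0:7,r1:-6,r2:Add3,r3:Add1,r4:Add2
  c12: CDB Add3=1; issue MUL r2<-Mul1  regs: r0:7,r1:-6,r2:Mul1,r3:Add1,r4:Add2
  c13: issue MUL r4<-Mul2  regs: r0:7,r1:-6,r2:Mul1,r3:Add1,r4:Mul2
  c14: CDB Add2=8  regs: r0:7,r1:-6,r2:Mul1,r3:Add1,r4:Mul2
  c15: CDB Add1=3  regs: r0:7,r1:-6,r2:Mul1,r3:3,r4:Mul2
  c16: -  regs: r0:7,r1:-6,r2:Mul1,r3:3,r4:Mul2
  c17: -  regs: r0:7,r1:-6,r2:Mul1,r3:3,r4:Mul2
  c18: CDB Mul1=-48  regs: r0:7,r1:-6,r2:-48,r3:3,r4:Mul2
  c19: CDB Mul2=24  regs: r0:7,r1:-6,r2:-48,r3:3,r4:24

STATUS = VALUE -48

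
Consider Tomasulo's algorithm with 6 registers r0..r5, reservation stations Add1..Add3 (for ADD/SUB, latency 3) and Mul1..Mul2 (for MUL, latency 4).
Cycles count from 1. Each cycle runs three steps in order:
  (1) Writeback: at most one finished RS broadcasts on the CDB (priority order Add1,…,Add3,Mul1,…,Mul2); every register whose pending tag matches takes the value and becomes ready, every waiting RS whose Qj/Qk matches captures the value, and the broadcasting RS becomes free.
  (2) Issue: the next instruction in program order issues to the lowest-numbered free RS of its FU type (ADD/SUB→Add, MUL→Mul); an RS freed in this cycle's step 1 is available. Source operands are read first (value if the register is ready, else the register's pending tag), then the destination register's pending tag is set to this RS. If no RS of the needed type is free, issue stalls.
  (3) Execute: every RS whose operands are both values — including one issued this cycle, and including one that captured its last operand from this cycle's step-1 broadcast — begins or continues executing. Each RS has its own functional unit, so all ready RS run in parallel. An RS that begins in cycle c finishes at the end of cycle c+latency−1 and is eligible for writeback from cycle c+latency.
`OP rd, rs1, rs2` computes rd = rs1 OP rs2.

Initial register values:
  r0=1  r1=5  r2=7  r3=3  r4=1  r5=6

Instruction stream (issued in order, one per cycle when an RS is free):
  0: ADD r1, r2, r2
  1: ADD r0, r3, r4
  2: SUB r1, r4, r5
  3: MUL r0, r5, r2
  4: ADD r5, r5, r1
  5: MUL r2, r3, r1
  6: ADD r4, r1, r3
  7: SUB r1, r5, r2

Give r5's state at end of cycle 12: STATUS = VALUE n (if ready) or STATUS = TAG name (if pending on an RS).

  c1: issue ADD r1<-Add1  regs: r0:1,r1:Add1,r2:7,r3:3,r4:1,r5:6
  c2: issue ADD r0<-Add2  regs: r0:Add2,r1:Add1,r2:7,r3:3,r4:1,r5:6
  c3: issue SUB r1<-Add3  regs: r0:Add2,r1:Add3,r2:7,r3:3,r4:1,r5:6
  c4: CDB Add1=14; issue MUL r0<-Mul1  regs: r0:Mul1,r1:Add3,r2:7,r3:3,r4:1,r5:6
  c5: CDB Add2=4; issue ADD r5<-Add1  regs: r0:Mul1,r1:Add3,r2:7,r3:3,r4:1,r5:Add1
  c6: CDB Add3=-5; issue MUL r2<-Mul2  regs: r0:Mul1,r1:-5,r2:Mul2,r3:3,r4:1,r5:Add1
  c7: issue ADD r4<-Add2  regs: r0:Mul1,r1:-5,r2:Mul2,r3:3,r4:Add2,r5:Add1
  c8: CDB Mul1=42; issue SUB r1<-Add3  regs: r0:42,r1:Add3,r2:Mul2,r3:3,r4:Add2,r5:Add1
  c9: CDB Add1=1  regs: r0:42,r1:Add3,r2:Mul2,r3:3,r4:Add2,r5:1
  c10: CDB Add2=-2  regs: r0:42,r1:Add3,r2:Mul2,r3:3,r4:-2,r5:1
  c11: CDB Mul2=-15  regs: r0:42,r1:Add3,r2:-15,r3:3,r4:-2,r5:1
  c12: -  regs: r0:42,r1:Add3,r2:-15,r3:3,r4:-2,r5:1

STATUS = VALUE 1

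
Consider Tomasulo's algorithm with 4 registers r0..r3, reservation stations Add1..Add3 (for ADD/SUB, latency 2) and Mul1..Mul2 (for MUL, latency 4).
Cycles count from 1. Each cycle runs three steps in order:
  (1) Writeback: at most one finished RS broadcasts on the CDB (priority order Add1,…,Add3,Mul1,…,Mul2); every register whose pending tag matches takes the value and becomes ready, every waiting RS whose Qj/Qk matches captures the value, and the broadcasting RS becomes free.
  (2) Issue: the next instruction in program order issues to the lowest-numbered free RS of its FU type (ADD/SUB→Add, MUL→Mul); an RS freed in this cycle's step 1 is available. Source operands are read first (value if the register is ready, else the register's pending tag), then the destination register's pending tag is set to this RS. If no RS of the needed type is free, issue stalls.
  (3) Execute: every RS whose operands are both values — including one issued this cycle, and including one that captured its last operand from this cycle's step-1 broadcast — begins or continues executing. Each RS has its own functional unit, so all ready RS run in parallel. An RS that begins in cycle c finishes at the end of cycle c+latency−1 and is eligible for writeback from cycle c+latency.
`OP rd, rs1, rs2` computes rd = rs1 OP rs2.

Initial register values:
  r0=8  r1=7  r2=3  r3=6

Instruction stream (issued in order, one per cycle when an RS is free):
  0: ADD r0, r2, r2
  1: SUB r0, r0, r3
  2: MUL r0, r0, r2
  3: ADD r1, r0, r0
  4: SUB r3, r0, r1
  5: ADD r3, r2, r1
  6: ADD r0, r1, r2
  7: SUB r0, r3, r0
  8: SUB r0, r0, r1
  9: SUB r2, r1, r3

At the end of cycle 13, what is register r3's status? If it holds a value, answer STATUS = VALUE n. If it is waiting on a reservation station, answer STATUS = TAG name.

STATUS = TAG Add3

  c1: issue ADD r0<-Add1  regs: r0:Add1,r1:7,r2:3,r3:6
  c2: issue SUB r0<-Add2  regs: r0:Add2,r1:7,r2:3,r3:6
  c3: CDB Add1=6; issue MUL r0<-Mul1  regs: r0:Mul1,r1:7,r2:3,r3:6
  c4: issue ADD r1<-Add1  regs: r0:Mul1,r1:Add1,r2:3,r3:6
  c5: CDB Add2=0; issue SUB r3<-Add2  regs: r0:Mul1,r1:Add1,r2:3,r3:Add2
  c6: issue ADD r3<-Add3  regs: r0:Mul1,r1:Add1,r2:3,r3:Add3
  c7: stall  regs: r0:Mul1,r1:Add1,r2:3,r3:Add3
  c8: stall  regs: r0:Mul1,r1:Add1,r2:3,r3:Add3
  c9: CDB Mul1=0; stall  regs: r0:0,r1:Add1,r2:3,r3:Add3
  c10: stall  regs: r0:0,r1:Add1,r2:3,r3:Add3
  c11: CDB Add1=0; issue ADD r0<-Add1  regs: r0:Add1,r1:0,r2:3,r3:Add3
  c12: stall  regs: r0:Add1,r1:0,r2:3,r3:Add3
  c13: CDB Add1=3; issue SUB r0<-Add1  regs: r0:Add1,r1:0,r2:3,r3:Add3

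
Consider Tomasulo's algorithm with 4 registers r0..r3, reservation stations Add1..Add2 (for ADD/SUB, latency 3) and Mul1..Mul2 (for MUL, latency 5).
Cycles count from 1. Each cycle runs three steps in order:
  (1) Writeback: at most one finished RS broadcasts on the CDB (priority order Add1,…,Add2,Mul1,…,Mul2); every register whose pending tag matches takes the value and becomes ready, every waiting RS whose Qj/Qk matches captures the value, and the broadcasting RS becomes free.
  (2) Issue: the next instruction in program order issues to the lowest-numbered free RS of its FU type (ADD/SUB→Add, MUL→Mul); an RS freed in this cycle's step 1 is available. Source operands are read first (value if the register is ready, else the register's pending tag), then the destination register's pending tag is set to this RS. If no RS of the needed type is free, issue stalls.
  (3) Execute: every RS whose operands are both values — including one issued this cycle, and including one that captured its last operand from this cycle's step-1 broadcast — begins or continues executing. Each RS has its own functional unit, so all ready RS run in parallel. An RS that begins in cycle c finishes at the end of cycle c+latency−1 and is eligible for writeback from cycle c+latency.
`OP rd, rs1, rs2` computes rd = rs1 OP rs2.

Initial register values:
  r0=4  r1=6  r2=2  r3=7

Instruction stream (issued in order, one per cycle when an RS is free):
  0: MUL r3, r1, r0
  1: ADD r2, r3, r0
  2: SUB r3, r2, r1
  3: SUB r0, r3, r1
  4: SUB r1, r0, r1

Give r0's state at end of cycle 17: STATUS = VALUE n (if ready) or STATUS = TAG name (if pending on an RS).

STATUS = VALUE 16

  c1: issue MUL r3<-Mul1  regs: r0:4,r1:6,r2:2,r3:Mul1
  c2: issue ADD r2<-Add1  regs: r0:4,r1:6,r2:Add1,r3:Mul1
  c3: issue SUB r3<-Add2  regs: r0:4,r1:6,r2:Add1,r3:Add2
  c4: stall  regs: r0:4,r1:6,r2:Add1,r3:Add2
  c5: stall  regs: r0:4,r1:6,r2:Add1,r3:Add2
  c6: CDB Mul1=24; stall  regs: r0:4,r1:6,r2:Add1,r3:Add2
  c7: stall  regs: r0:4,r1:6,r2:Add1,r3:Add2
  c8: stall  regs: r0:4,r1:6,r2:Add1,r3:Add2
  c9: CDB Add1=28; issue SUB r0<-Add1  regs: r0:Add1,r1:6,r2:28,r3:Add2
  c10: stall  regs: r0:Add1,r1:6,r2:28,r3:Add2
  c11: stall  regs: r0:Add1,r1:6,r2:28,r3:Add2
  c12: CDB Add2=22; issue SUB r1<-Add2  regs: r0:Add1,r1:Add2,r2:28,r3:22
  c13: -  regs: r0:Add1,r1:Add2,r2:28,r3:22
  c14: -  regs: r0:Add1,r1:Add2,r2:28,r3:22
  c15: CDB Add1=16  regs: r0:16,r1:Add2,r2:28,r3:22
  c16: -  regs: r0:16,r1:Add2,r2:28,r3:22
  c17: -  regs: r0:16,r1:Add2,r2:28,r3:22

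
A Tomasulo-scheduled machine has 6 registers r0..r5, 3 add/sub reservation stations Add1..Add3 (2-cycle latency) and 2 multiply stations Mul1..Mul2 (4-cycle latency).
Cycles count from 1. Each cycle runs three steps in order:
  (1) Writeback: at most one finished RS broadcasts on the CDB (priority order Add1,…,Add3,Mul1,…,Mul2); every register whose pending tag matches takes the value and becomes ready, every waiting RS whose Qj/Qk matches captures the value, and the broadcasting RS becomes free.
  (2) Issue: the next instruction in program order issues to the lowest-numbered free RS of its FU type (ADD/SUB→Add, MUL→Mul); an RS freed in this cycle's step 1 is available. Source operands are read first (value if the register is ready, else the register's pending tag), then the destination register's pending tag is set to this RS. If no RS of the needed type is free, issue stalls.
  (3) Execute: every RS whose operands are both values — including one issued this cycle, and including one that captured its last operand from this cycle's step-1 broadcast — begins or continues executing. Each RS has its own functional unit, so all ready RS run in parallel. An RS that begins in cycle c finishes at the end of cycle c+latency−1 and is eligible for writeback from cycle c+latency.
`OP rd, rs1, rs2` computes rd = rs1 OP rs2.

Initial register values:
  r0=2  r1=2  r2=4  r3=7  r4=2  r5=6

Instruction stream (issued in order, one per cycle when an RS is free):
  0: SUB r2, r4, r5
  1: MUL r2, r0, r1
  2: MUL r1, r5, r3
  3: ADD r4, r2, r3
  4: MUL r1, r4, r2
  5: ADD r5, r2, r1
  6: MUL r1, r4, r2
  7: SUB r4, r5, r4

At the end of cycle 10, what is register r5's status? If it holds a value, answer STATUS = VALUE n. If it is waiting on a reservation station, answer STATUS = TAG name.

STATUS = TAG Add2

  c1: issue SUB r2<-Add1  regs: r0:2,r1:2,r2:Add1,r3:7,r4:2,r5:6
  c2: issue MUL r2<-Mul1  regs: r0:2,r1:2,r2:Mul1,r3:7,r4:2,r5:6
  c3: CDB Add1=-4; issue MUL r1<-Mul2  regs: r0:2,r1:Mul2,r2:Mul1,r3:7,r4:2,r5:6
  c4: issue ADD r4<-Add1  regs: r0:2,r1:Mul2,r2:Mul1,r3:7,r4:Add1,r5:6
  c5: stall  regs: r0:2,r1:Mul2,r2:Mul1,r3:7,r4:Add1,r5:6
  c6: CDB Mul1=4; issue MUL r1<-Mul1  regs: r0:2,r1:Mul1,r2:4,r3:7,r4:Add1,r5:6
  c7: CDB Mul2=42; issue ADD r5<-Add2  regs: r0:2,r1:Mul1,r2:4,r3:7,r4:Add1,r5:Add2
  c8: CDB Add1=11; issue MUL r1<-Mul2  regs: r0:2,r1:Mul2,r2:4,r3:7,r4:11,r5:Add2
  c9: issue SUB r4<-Add1  regs: r0:2,r1:Mul2,r2:4,r3:7,r4:Add1,r5:Add2
  c10: -  regs: r0:2,r1:Mul2,r2:4,r3:7,r4:Add1,r5:Add2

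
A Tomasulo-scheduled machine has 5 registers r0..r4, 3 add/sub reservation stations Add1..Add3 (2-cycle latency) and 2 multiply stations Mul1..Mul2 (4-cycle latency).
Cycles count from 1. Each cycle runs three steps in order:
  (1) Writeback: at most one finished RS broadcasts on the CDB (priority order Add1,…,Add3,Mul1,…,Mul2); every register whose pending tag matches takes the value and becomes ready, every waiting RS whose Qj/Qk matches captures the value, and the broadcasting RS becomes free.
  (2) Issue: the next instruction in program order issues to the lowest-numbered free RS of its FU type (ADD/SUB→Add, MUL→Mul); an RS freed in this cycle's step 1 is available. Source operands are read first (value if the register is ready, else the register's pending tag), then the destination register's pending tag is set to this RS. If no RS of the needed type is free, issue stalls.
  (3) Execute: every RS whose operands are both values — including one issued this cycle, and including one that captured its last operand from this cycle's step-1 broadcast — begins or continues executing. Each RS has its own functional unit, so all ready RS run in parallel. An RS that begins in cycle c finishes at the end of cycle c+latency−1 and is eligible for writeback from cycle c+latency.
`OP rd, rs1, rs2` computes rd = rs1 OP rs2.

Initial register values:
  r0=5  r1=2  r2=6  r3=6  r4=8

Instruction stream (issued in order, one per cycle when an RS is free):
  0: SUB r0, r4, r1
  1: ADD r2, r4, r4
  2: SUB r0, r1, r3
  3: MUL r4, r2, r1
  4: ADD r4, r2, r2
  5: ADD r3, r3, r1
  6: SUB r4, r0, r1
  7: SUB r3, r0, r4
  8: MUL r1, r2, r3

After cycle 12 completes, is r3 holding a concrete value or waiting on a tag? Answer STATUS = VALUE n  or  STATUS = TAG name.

STATUS = VALUE 2

c1: issue SUB r0<-Add1 | r0:Add1,r1:2,r2:6,r3:6,r4:8
c2: issue ADD r2<-Add2 | r0:Add1,r1:2,r2:Add2,r3:6,r4:8
c3: CDB Add1=6; issue SUB r0<-Add1 | r0:Add1,r1:2,r2:Add2,r3:6,r4:8
c4: CDB Add2=16; issue MUL r4<-Mul1 | r0:Add1,r1:2,r2:16,r3:6,r4:Mul1
c5: CDB Add1=-4; issue ADD r4<-Add1 | r0:-4,r1:2,r2:16,r3:6,r4:Add1
c6: issue ADD r3<-Add2 | r0:-4,r1:2,r2:16,r3:Add2,r4:Add1
c7: CDB Add1=32; issue SUB r4<-Add1 | r0:-4,r1:2,r2:16,r3:Add2,r4:Add1
c8: CDB Add2=8; issue SUB r3<-Add2 | r0:-4,r1:2,r2:16,r3:Add2,r4:Add1
c9: CDB Add1=-6; issue MUL r1<-Mul2 | r0:-4,r1:Mul2,r2:16,r3:Add2,r4:-6
c10: CDB Mul1=32 | r0:-4,r1:Mul2,r2:16,r3:Add2,r4:-6
c11: CDB Add2=2 | r0:-4,r1:Mul2,r2:16,r3:2,r4:-6
c12: - | r0:-4,r1:Mul2,r2:16,r3:2,r4:-6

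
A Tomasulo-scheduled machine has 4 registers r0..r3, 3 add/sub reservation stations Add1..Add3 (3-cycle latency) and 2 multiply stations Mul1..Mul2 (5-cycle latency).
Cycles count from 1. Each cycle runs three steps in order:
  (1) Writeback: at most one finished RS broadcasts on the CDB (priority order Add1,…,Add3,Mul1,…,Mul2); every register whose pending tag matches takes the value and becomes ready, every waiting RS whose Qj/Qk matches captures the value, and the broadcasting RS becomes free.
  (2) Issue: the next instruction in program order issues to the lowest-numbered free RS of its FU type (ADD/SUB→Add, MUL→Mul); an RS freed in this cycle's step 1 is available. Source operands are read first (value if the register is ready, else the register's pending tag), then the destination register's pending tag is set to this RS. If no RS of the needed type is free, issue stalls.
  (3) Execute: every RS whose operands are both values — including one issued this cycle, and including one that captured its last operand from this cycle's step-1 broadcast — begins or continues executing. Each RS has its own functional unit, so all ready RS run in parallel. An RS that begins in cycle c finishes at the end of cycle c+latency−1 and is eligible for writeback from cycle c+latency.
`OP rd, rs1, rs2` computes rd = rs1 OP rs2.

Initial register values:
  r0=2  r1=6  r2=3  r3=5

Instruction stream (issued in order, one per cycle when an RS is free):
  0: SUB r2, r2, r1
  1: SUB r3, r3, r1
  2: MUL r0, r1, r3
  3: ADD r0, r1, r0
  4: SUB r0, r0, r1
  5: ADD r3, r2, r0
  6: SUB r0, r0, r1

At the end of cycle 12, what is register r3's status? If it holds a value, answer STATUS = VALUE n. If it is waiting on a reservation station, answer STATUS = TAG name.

STATUS = TAG Add3

cycle 1: issue SUB r2<-Add1 // r0:2,r1:6,r2:Add1,r3:5
cycle 2: issue SUB r3<-Add2 // r0:2,r1:6,r2:Add1,r3:Add2
cycle 3: issue MUL r0<-Mul1 // r0:Mul1,r1:6,r2:Add1,r3:Add2
cycle 4: CDB Add1=-3; issue ADD r0<-Add1 // r0:Add1,r1:6,r2:-3,r3:Add2
cycle 5: CDB Add2=-1; issue SUB r0<-Add2 // r0:Add2,r1:6,r2:-3,r3:-1
cycle 6: issue ADD r3<-Add3 // r0:Add2,r1:6,r2:-3,r3:Add3
cycle 7: stall // r0:Add2,r1:6,r2:-3,r3:Add3
cycle 8: stall // r0:Add2,r1:6,r2:-3,r3:Add3
cycle 9: stall // r0:Add2,r1:6,r2:-3,r3:Add3
cycle 10: CDB Mul1=-6; stall // r0:Add2,r1:6,r2:-3,r3:Add3
cycle 11: stall // r0:Add2,r1:6,r2:-3,r3:Add3
cycle 12: stall // r0:Add2,r1:6,r2:-3,r3:Add3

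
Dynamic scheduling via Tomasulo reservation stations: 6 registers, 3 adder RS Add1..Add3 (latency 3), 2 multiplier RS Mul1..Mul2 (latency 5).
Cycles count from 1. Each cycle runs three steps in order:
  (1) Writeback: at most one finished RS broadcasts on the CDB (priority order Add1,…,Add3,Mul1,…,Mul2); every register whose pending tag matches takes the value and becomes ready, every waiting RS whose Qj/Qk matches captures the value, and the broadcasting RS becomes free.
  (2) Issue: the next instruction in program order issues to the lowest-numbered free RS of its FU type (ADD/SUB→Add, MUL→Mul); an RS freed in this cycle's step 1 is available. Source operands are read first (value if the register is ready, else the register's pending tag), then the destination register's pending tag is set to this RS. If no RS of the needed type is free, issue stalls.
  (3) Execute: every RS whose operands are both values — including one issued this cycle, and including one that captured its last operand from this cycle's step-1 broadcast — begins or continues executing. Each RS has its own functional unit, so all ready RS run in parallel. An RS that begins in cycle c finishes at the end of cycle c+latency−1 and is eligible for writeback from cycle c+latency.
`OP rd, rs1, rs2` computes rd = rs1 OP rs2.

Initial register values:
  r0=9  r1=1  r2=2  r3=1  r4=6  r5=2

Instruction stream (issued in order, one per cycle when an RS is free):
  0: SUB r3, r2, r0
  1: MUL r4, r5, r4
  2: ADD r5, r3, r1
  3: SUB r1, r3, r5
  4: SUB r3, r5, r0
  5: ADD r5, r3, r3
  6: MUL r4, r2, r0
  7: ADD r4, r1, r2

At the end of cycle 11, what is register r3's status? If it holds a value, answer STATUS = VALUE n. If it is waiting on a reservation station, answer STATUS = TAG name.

c1: issue SUB r3<-Add1 | r0:9,r1:1,r2:2,r3:Add1,r4:6,r5:2
c2: issue MUL r4<-Mul1 | r0:9,r1:1,r2:2,r3:Add1,r4:Mul1,r5:2
c3: issue ADD r5<-Add2 | r0:9,r1:1,r2:2,r3:Add1,r4:Mul1,r5:Add2
c4: CDB Add1=-7; issue SUB r1<-Add1 | r0:9,r1:Add1,r2:2,r3:-7,r4:Mul1,r5:Add2
c5: issue SUB r3<-Add3 | r0:9,r1:Add1,r2:2,r3:Add3,r4:Mul1,r5:Add2
c6: stall | r0:9,r1:Add1,r2:2,r3:Add3,r4:Mul1,r5:Add2
c7: CDB Add2=-6; issue ADD r5<-Add2 | r0:9,r1:Add1,r2:2,r3:Add3,r4:Mul1,r5:Add2
c8: CDB Mul1=12; issue MUL r4<-Mul1 | r0:9,r1:Add1,r2:2,r3:Add3,r4:Mul1,r5:Add2
c9: stall | r0:9,r1:Add1,r2:2,r3:Add3,r4:Mul1,r5:Add2
c10: CDB Add1=-1; issue ADD r4<-Add1 | r0:9,r1:-1,r2:2,r3:Add3,r4:Add1,r5:Add2
c11: CDB Add3=-15 | r0:9,r1:-1,r2:2,r3:-15,r4:Add1,r5:Add2

STATUS = VALUE -15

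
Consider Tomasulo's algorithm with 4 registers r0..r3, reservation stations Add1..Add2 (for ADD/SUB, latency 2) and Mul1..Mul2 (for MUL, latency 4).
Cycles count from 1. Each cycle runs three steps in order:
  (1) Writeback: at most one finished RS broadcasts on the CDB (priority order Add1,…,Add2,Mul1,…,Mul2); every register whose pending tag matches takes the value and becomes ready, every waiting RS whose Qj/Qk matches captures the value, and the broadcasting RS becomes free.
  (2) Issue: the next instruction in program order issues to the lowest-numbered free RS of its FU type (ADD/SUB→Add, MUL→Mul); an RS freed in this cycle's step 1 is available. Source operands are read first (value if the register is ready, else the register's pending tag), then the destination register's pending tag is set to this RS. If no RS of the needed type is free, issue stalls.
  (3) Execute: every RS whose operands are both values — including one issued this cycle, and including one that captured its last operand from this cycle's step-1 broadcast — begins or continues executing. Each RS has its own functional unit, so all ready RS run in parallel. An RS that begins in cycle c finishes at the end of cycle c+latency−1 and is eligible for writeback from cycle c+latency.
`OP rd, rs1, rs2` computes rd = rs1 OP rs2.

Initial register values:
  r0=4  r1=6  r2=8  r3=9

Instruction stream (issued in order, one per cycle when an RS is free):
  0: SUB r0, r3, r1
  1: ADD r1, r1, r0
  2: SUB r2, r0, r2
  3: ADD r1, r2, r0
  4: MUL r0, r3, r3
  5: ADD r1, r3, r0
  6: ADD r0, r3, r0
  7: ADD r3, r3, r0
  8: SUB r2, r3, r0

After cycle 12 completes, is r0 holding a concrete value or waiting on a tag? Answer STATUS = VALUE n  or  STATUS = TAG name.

cycle 1: issue SUB r0<-Add1 // r0:Add1,r1:6,r2:8,r3:9
cycle 2: issue ADD r1<-Add2 // r0:Add1,r1:Add2,r2:8,r3:9
cycle 3: CDB Add1=3; issue SUB r2<-Add1 // r0:3,r1:Add2,r2:Add1,r3:9
cycle 4: stall // r0:3,r1:Add2,r2:Add1,r3:9
cycle 5: CDB Add1=-5; issue ADD r1<-Add1 // r0:3,r1:Add1,r2:-5,r3:9
cycle 6: CDB Add2=9; issue MUL r0<-Mul1 // r0:Mul1,r1:Add1,r2:-5,r3:9
cycle 7: CDB Add1=-2; issue ADD r1<-Add1 // r0:Mul1,r1:Add1,r2:-5,r3:9
cycle 8: issue ADD r0<-Add2 // r0:Add2,r1:Add1,r2:-5,r3:9
cycle 9: stall // r0:Add2,r1:Add1,r2:-5,r3:9
cycle 10: CDB Mul1=81; stall // r0:Add2,r1:Add1,r2:-5,r3:9
cycle 11: stall // r0:Add2,r1:Add1,r2:-5,r3:9
cycle 12: CDB Add1=90; issue ADD r3<-Add1 // r0:Add2,r1:90,r2:-5,r3:Add1

STATUS = TAG Add2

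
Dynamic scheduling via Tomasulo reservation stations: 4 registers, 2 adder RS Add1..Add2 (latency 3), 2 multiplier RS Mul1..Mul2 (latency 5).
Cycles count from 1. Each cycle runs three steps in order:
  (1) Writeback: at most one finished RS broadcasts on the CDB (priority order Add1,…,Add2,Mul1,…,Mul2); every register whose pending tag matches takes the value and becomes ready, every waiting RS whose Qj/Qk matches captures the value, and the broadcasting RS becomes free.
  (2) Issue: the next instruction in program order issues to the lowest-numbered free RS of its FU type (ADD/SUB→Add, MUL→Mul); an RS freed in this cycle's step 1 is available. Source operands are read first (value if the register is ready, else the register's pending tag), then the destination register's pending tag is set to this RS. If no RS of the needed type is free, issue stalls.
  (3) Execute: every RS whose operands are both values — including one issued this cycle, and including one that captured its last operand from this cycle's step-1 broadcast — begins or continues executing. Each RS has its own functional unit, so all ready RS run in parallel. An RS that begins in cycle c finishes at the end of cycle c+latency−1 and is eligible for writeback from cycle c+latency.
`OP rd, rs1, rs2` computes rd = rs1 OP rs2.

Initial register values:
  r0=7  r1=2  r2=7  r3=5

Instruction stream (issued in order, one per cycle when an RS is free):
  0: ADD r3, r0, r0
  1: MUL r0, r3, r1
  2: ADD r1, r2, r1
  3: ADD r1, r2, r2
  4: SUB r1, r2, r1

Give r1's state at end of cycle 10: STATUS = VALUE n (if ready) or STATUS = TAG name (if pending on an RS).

STATUS = VALUE -7

  c1: issue ADD r3<-Add1  regs: r0:7,r1:2,r2:7,r3:Add1
  c2: issue MUL r0<-Mul1  regs: r0:Mul1,r1:2,r2:7,r3:Add1
  c3: issue ADD r1<-Add2  regs: r0:Mul1,r1:Add2,r2:7,r3:Add1
  c4: CDB Add1=14; issue ADD r1<-Add1  regs: r0:Mul1,r1:Add1,r2:7,r3:14
  c5: stall  regs: r0:Mul1,r1:Add1,r2:7,r3:14
  c6: CDB Add2=9; issue SUB r1<-Add2  regs: r0:Mul1,r1:Add2,r2:7,r3:14
  c7: CDB Add1=14  regs: r0:Mul1,r1:Add2,r2:7,r3:14
  c8: -  regs: r0:Mul1,r1:Add2,r2:7,r3:14
  c9: CDB Mul1=28  regs: r0:28,r1:Add2,r2:7,r3:14
  c10: CDB Add2=-7  regs: r0:28,r1:-7,r2:7,r3:14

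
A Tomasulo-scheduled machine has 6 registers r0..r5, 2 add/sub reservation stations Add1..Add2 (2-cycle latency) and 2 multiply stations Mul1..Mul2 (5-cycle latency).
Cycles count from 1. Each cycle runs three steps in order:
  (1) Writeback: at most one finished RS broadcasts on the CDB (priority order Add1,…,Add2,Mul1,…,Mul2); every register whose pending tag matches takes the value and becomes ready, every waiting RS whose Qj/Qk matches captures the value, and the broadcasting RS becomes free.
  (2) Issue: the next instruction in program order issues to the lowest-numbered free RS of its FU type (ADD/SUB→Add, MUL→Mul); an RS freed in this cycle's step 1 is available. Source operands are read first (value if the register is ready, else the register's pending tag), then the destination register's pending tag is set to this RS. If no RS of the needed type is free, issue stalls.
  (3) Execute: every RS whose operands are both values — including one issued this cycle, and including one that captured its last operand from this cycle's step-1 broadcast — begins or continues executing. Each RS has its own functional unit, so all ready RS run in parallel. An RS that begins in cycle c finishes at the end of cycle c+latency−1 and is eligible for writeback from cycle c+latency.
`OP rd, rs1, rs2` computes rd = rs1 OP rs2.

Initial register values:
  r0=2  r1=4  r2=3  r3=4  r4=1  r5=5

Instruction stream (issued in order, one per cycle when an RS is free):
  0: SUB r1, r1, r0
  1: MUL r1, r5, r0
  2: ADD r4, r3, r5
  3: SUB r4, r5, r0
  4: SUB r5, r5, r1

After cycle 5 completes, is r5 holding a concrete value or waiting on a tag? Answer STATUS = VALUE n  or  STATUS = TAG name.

  c1: issue SUB r1<-Add1  regs: r0:2,r1:Add1,r2:3,r3:4,r4:1,r5:5
  c2: issue MUL r1<-Mul1  regs: r0:2,r1:Mul1,r2:3,r3:4,r4:1,r5:5
  c3: CDB Add1=2; issue ADD r4<-Add1  regs: r0:2,r1:Mul1,r2:3,r3:4,r4:Add1,r5:5
  c4: issue SUB r4<-Add2  regs: r0:2,r1:Mul1,r2:3,r3:4,r4:Add2,r5:5
  c5: CDB Add1=9; issue SUB r5<-Add1  regs: r0:2,r1:Mul1,r2:3,r3:4,r4:Add2,r5:Add1

STATUS = TAG Add1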